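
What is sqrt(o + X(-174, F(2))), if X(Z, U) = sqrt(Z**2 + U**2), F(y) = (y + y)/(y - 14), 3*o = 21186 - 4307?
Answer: sqrt(50637 + 3*sqrt(272485))/3 ≈ 76.160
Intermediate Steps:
o = 16879/3 (o = (21186 - 4307)/3 = (1/3)*16879 = 16879/3 ≈ 5626.3)
F(y) = 2*y/(-14 + y) (F(y) = (2*y)/(-14 + y) = 2*y/(-14 + y))
X(Z, U) = sqrt(U**2 + Z**2)
sqrt(o + X(-174, F(2))) = sqrt(16879/3 + sqrt((2*2/(-14 + 2))**2 + (-174)**2)) = sqrt(16879/3 + sqrt((2*2/(-12))**2 + 30276)) = sqrt(16879/3 + sqrt((2*2*(-1/12))**2 + 30276)) = sqrt(16879/3 + sqrt((-1/3)**2 + 30276)) = sqrt(16879/3 + sqrt(1/9 + 30276)) = sqrt(16879/3 + sqrt(272485/9)) = sqrt(16879/3 + sqrt(272485)/3)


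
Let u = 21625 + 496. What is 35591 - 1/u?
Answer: 787308510/22121 ≈ 35591.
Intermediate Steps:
u = 22121
35591 - 1/u = 35591 - 1/22121 = 787308510/22121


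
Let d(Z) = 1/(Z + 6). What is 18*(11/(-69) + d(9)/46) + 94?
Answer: 10483/115 ≈ 91.156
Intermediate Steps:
d(Z) = 1/(6 + Z)
18*(11/(-69) + d(9)/46) + 94 = 18*(11/(-69) + 1/((6 + 9)*46)) + 94 = 18*(11*(-1/69) + (1/46)/15) + 94 = 18*(-11/69 + (1/15)*(1/46)) + 94 = 18*(-11/69 + 1/690) + 94 = 18*(-109/690) + 94 = -327/115 + 94 = 10483/115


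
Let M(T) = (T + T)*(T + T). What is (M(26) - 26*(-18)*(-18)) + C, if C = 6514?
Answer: 794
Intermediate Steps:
M(T) = 4*T**2 (M(T) = (2*T)*(2*T) = 4*T**2)
(M(26) - 26*(-18)*(-18)) + C = (4*26**2 - 26*(-18)*(-18)) + 6514 = (4*676 + 468*(-18)) + 6514 = (2704 - 8424) + 6514 = -5720 + 6514 = 794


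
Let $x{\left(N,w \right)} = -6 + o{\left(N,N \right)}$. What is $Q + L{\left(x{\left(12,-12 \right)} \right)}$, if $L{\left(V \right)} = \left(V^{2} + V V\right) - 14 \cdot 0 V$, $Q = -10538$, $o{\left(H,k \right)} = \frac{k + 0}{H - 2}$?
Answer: $- \frac{262298}{25} \approx -10492.0$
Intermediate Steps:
$o{\left(H,k \right)} = \frac{k}{-2 + H}$
$x{\left(N,w \right)} = -6 + \frac{N}{-2 + N}$
$L{\left(V \right)} = 2 V^{2}$ ($L{\left(V \right)} = \left(V^{2} + V^{2}\right) - 0 = 2 V^{2} + 0 = 2 V^{2}$)
$Q + L{\left(x{\left(12,-12 \right)} \right)} = -10538 + 2 \left(\frac{12 - 60}{-2 + 12}\right)^{2} = -10538 + 2 \left(\frac{12 - 60}{10}\right)^{2} = -10538 + 2 \left(\frac{1}{10} \left(-48\right)\right)^{2} = -10538 + 2 \left(- \frac{24}{5}\right)^{2} = -10538 + 2 \cdot \frac{576}{25} = -10538 + \frac{1152}{25} = - \frac{262298}{25}$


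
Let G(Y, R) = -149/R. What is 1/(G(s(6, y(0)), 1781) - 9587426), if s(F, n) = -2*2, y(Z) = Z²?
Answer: -1781/17075205855 ≈ -1.0430e-7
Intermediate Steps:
s(F, n) = -4
1/(G(s(6, y(0)), 1781) - 9587426) = 1/(-149/1781 - 9587426) = 1/(-17075205855/1781) = -1781/17075205855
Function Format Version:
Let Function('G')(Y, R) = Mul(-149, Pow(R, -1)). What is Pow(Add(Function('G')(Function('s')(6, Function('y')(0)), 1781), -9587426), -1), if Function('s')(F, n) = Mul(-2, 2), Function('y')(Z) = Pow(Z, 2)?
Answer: Rational(-1781, 17075205855) ≈ -1.0430e-7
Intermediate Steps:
Function('s')(F, n) = -4
Pow(Add(Function('G')(Function('s')(6, Function('y')(0)), 1781), -9587426), -1) = Pow(Add(Mul(-149, Pow(1781, -1)), -9587426), -1) = Pow(Add(Mul(-149, Rational(1, 1781)), -9587426), -1) = Pow(Add(Rational(-149, 1781), -9587426), -1) = Pow(Rational(-17075205855, 1781), -1) = Rational(-1781, 17075205855)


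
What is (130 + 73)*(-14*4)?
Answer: -11368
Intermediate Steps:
(130 + 73)*(-14*4) = 203*(-56) = -11368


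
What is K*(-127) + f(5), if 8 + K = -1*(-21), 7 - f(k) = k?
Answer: -1649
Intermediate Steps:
f(k) = 7 - k
K = 13 (K = -8 - 1*(-21) = -8 + 21 = 13)
K*(-127) + f(5) = 13*(-127) + (7 - 1*5) = -1651 + (7 - 5) = -1651 + 2 = -1649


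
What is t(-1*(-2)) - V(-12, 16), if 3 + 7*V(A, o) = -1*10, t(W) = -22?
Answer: -141/7 ≈ -20.143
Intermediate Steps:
V(A, o) = -13/7 (V(A, o) = -3/7 + (-1*10)/7 = -3/7 + (⅐)*(-10) = -3/7 - 10/7 = -13/7)
t(-1*(-2)) - V(-12, 16) = -22 - 1*(-13/7) = -22 + 13/7 = -141/7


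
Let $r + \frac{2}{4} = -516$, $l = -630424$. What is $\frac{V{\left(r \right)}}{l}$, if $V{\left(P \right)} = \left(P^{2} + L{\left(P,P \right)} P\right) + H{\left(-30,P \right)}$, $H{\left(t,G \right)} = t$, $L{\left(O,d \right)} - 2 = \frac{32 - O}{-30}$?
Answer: $- \frac{33018311}{75650880} \approx -0.43646$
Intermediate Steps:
$r = - \frac{1033}{2}$ ($r = - \frac{1}{2} - 516 = - \frac{1033}{2} \approx -516.5$)
$L{\left(O,d \right)} = \frac{14}{15} + \frac{O}{30}$ ($L{\left(O,d \right)} = 2 + \frac{32 - O}{-30} = 2 + \left(32 - O\right) \left(- \frac{1}{30}\right) = 2 + \left(- \frac{16}{15} + \frac{O}{30}\right) = \frac{14}{15} + \frac{O}{30}$)
$V{\left(P \right)} = -30 + P^{2} + P \left(\frac{14}{15} + \frac{P}{30}\right)$ ($V{\left(P \right)} = \left(P^{2} + \left(\frac{14}{15} + \frac{P}{30}\right) P\right) - 30 = \left(P^{2} + P \left(\frac{14}{15} + \frac{P}{30}\right)\right) - 30 = -30 + P^{2} + P \left(\frac{14}{15} + \frac{P}{30}\right)$)
$\frac{V{\left(r \right)}}{l} = \frac{-30 + \frac{14}{15} \left(- \frac{1033}{2}\right) + \frac{31 \left(- \frac{1033}{2}\right)^{2}}{30}}{-630424} = \left(-30 - \frac{7231}{15} + \frac{31}{30} \cdot \frac{1067089}{4}\right) \left(- \frac{1}{630424}\right) = \left(-30 - \frac{7231}{15} + \frac{33079759}{120}\right) \left(- \frac{1}{630424}\right) = \frac{33018311}{120} \left(- \frac{1}{630424}\right) = - \frac{33018311}{75650880}$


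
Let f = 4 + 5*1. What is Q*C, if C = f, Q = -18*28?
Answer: -4536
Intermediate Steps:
f = 9 (f = 4 + 5 = 9)
Q = -504
C = 9
Q*C = -504*9 = -4536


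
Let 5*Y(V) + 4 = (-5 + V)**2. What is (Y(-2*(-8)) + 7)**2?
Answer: 23104/25 ≈ 924.16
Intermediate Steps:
Y(V) = -4/5 + (-5 + V)**2/5
(Y(-2*(-8)) + 7)**2 = ((-4/5 + (-5 - 2*(-8))**2/5) + 7)**2 = ((-4/5 + (-5 + 16)**2/5) + 7)**2 = ((-4/5 + (1/5)*11**2) + 7)**2 = ((-4/5 + (1/5)*121) + 7)**2 = ((-4/5 + 121/5) + 7)**2 = (117/5 + 7)**2 = (152/5)**2 = 23104/25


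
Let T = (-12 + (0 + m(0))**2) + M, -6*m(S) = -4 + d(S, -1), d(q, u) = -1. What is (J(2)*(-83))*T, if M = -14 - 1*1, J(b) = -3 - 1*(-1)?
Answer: -78601/18 ≈ -4366.7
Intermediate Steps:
J(b) = -2 (J(b) = -3 + 1 = -2)
m(S) = 5/6 (m(S) = -(-4 - 1)/6 = -1/6*(-5) = 5/6)
M = -15 (M = -14 - 1 = -15)
T = -947/36 (T = (-12 + (0 + 5/6)**2) - 15 = (-12 + (5/6)**2) - 15 = (-12 + 25/36) - 15 = -407/36 - 15 = -947/36 ≈ -26.306)
(J(2)*(-83))*T = -2*(-83)*(-947/36) = 166*(-947/36) = -78601/18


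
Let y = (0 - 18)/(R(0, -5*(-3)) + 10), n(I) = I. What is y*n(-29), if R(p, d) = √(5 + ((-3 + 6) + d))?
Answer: 5220/77 - 522*√23/77 ≈ 35.280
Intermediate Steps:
R(p, d) = √(8 + d) (R(p, d) = √(5 + (3 + d)) = √(8 + d))
y = -18/(10 + √23) (y = (0 - 18)/(√(8 - 5*(-3)) + 10) = -18/(√(8 + 15) + 10) = -18/(√23 + 10) = -18/(10 + √23) ≈ -1.2166)
y*n(-29) = (-180/77 + 18*√23/77)*(-29) = 5220/77 - 522*√23/77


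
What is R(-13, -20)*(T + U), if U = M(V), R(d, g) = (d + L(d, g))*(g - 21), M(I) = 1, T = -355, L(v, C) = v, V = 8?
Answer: -377364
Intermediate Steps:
R(d, g) = 2*d*(-21 + g) (R(d, g) = (d + d)*(g - 21) = (2*d)*(-21 + g) = 2*d*(-21 + g))
U = 1
R(-13, -20)*(T + U) = (2*(-13)*(-21 - 20))*(-355 + 1) = (2*(-13)*(-41))*(-354) = 1066*(-354) = -377364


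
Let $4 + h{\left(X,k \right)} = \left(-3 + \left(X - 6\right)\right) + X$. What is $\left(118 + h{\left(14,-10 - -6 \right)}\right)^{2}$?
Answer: $17689$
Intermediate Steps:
$h{\left(X,k \right)} = -13 + 2 X$ ($h{\left(X,k \right)} = -4 + \left(\left(-3 + \left(X - 6\right)\right) + X\right) = -4 + \left(\left(-3 + \left(-6 + X\right)\right) + X\right) = -4 + \left(\left(-9 + X\right) + X\right) = -4 + \left(-9 + 2 X\right) = -13 + 2 X$)
$\left(118 + h{\left(14,-10 - -6 \right)}\right)^{2} = \left(118 + \left(-13 + 2 \cdot 14\right)\right)^{2} = \left(118 + \left(-13 + 28\right)\right)^{2} = \left(118 + 15\right)^{2} = 133^{2} = 17689$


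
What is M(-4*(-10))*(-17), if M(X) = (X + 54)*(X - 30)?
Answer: -15980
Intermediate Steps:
M(X) = (-30 + X)*(54 + X) (M(X) = (54 + X)*(-30 + X) = (-30 + X)*(54 + X))
M(-4*(-10))*(-17) = (-1620 + (-4*(-10))² + 24*(-4*(-10)))*(-17) = (-1620 + 40² + 24*40)*(-17) = (-1620 + 1600 + 960)*(-17) = 940*(-17) = -15980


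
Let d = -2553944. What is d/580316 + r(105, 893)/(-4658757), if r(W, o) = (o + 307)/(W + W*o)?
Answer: -9307370466234518/2114852947486587 ≈ -4.4010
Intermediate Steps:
r(W, o) = (307 + o)/(W + W*o)
d/580316 + r(105, 893)/(-4658757) = -2553944/580316 + ((307 + 893)/(105*(1 + 893)))/(-4658757) = -2553944*1/580316 + ((1/105)*1200/894)*(-1/4658757) = -638486/145079 + ((1/105)*(1/894)*1200)*(-1/4658757) = -638486/145079 + (40/3129)*(-1/4658757) = -638486/145079 - 40/14577250653 = -9307370466234518/2114852947486587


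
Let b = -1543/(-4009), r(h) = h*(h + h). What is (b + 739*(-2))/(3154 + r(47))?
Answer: -5923759/30356148 ≈ -0.19514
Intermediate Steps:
r(h) = 2*h² (r(h) = h*(2*h) = 2*h²)
b = 1543/4009 (b = -1543*(-1/4009) = 1543/4009 ≈ 0.38488)
(b + 739*(-2))/(3154 + r(47)) = (1543/4009 + 739*(-2))/(3154 + 2*47²) = (1543/4009 - 1478)/(3154 + 2*2209) = -5923759/(4009*(3154 + 4418)) = -5923759/4009/7572 = -5923759/4009*1/7572 = -5923759/30356148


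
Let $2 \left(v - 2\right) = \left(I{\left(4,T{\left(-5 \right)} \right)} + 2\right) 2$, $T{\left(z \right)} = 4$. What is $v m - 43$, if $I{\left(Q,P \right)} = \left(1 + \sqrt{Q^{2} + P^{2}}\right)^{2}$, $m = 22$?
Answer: $771 + 176 \sqrt{2} \approx 1019.9$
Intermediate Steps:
$I{\left(Q,P \right)} = \left(1 + \sqrt{P^{2} + Q^{2}}\right)^{2}$
$v = 4 + \left(1 + 4 \sqrt{2}\right)^{2}$ ($v = 2 + \frac{\left(\left(1 + \sqrt{4^{2} + 4^{2}}\right)^{2} + 2\right) 2}{2} = 2 + \frac{\left(\left(1 + \sqrt{16 + 16}\right)^{2} + 2\right) 2}{2} = 2 + \frac{\left(\left(1 + \sqrt{32}\right)^{2} + 2\right) 2}{2} = 2 + \frac{\left(\left(1 + 4 \sqrt{2}\right)^{2} + 2\right) 2}{2} = 2 + \frac{\left(2 + \left(1 + 4 \sqrt{2}\right)^{2}\right) 2}{2} = 2 + \frac{4 + 2 \left(1 + 4 \sqrt{2}\right)^{2}}{2} = 2 + \left(2 + \left(1 + 4 \sqrt{2}\right)^{2}\right) = 4 + \left(1 + 4 \sqrt{2}\right)^{2} \approx 48.314$)
$v m - 43 = \left(37 + 8 \sqrt{2}\right) 22 - 43 = \left(814 + 176 \sqrt{2}\right) - 43 = 771 + 176 \sqrt{2}$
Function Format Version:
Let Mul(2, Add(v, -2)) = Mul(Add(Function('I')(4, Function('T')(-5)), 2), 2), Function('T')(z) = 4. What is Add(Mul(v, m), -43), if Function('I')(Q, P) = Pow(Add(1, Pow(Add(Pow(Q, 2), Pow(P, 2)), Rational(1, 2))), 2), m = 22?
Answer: Add(771, Mul(176, Pow(2, Rational(1, 2)))) ≈ 1019.9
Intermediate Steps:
Function('I')(Q, P) = Pow(Add(1, Pow(Add(Pow(P, 2), Pow(Q, 2)), Rational(1, 2))), 2)
v = Add(4, Pow(Add(1, Mul(4, Pow(2, Rational(1, 2)))), 2)) (v = Add(2, Mul(Rational(1, 2), Mul(Add(Pow(Add(1, Pow(Add(Pow(4, 2), Pow(4, 2)), Rational(1, 2))), 2), 2), 2))) = Add(2, Mul(Rational(1, 2), Mul(Add(Pow(Add(1, Pow(Add(16, 16), Rational(1, 2))), 2), 2), 2))) = Add(2, Mul(Rational(1, 2), Mul(Add(Pow(Add(1, Pow(32, Rational(1, 2))), 2), 2), 2))) = Add(2, Mul(Rational(1, 2), Mul(Add(Pow(Add(1, Mul(4, Pow(2, Rational(1, 2)))), 2), 2), 2))) = Add(2, Mul(Rational(1, 2), Mul(Add(2, Pow(Add(1, Mul(4, Pow(2, Rational(1, 2)))), 2)), 2))) = Add(2, Mul(Rational(1, 2), Add(4, Mul(2, Pow(Add(1, Mul(4, Pow(2, Rational(1, 2)))), 2))))) = Add(2, Add(2, Pow(Add(1, Mul(4, Pow(2, Rational(1, 2)))), 2))) = Add(4, Pow(Add(1, Mul(4, Pow(2, Rational(1, 2)))), 2)) ≈ 48.314)
Add(Mul(v, m), -43) = Add(Mul(Add(37, Mul(8, Pow(2, Rational(1, 2)))), 22), -43) = Add(Add(814, Mul(176, Pow(2, Rational(1, 2)))), -43) = Add(771, Mul(176, Pow(2, Rational(1, 2))))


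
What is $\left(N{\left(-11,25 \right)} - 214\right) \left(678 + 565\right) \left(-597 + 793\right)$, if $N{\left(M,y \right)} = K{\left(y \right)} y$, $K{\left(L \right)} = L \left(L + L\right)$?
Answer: $7561238608$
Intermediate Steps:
$K{\left(L \right)} = 2 L^{2}$ ($K{\left(L \right)} = L 2 L = 2 L^{2}$)
$N{\left(M,y \right)} = 2 y^{3}$ ($N{\left(M,y \right)} = 2 y^{2} y = 2 y^{3}$)
$\left(N{\left(-11,25 \right)} - 214\right) \left(678 + 565\right) \left(-597 + 793\right) = \left(2 \cdot 25^{3} - 214\right) \left(678 + 565\right) \left(-597 + 793\right) = \left(2 \cdot 15625 - 214\right) 1243 \cdot 196 = \left(31250 - 214\right) 243628 = 31036 \cdot 243628 = 7561238608$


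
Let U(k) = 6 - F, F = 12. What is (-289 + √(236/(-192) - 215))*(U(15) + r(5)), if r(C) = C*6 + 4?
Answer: -8092 + 7*I*√31137/3 ≈ -8092.0 + 411.73*I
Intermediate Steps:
r(C) = 4 + 6*C (r(C) = 6*C + 4 = 4 + 6*C)
U(k) = -6 (U(k) = 6 - 1*12 = 6 - 12 = -6)
(-289 + √(236/(-192) - 215))*(U(15) + r(5)) = (-289 + √(236/(-192) - 215))*(-6 + (4 + 6*5)) = (-289 + √(236*(-1/192) - 215))*(-6 + (4 + 30)) = (-289 + √(-59/48 - 215))*(-6 + 34) = (-289 + √(-10379/48))*28 = (-289 + I*√31137/12)*28 = -8092 + 7*I*√31137/3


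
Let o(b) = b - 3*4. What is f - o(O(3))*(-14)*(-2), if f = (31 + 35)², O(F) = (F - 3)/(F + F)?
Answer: 4692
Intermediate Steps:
O(F) = (-3 + F)/(2*F) (O(F) = (-3 + F)/((2*F)) = (-3 + F)*(1/(2*F)) = (-3 + F)/(2*F))
o(b) = -12 + b (o(b) = b - 12 = -12 + b)
f = 4356 (f = 66² = 4356)
f - o(O(3))*(-14)*(-2) = 4356 - (-12 + (½)*(-3 + 3)/3)*(-14)*(-2) = 4356 - (-12 + (½)*(⅓)*0)*(-14)*(-2) = 4356 - (-12 + 0)*(-14)*(-2) = 4356 - (-12*(-14))*(-2) = 4356 - 168*(-2) = 4356 - 1*(-336) = 4356 + 336 = 4692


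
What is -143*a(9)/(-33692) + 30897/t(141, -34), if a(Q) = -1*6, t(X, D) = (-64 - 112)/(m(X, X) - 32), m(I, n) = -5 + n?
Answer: -1691597661/92653 ≈ -18257.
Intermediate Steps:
t(X, D) = -176/(-37 + X) (t(X, D) = (-64 - 112)/((-5 + X) - 32) = -176/(-37 + X))
a(Q) = -6
-143*a(9)/(-33692) + 30897/t(141, -34) = -143*(-6)/(-33692) + 30897/((-176/(-37 + 141))) = 858*(-1/33692) + 30897/((-176/104)) = -429/16846 + 30897/((-176*1/104)) = -429/16846 + 30897/(-22/13) = -429/16846 + 30897*(-13/22) = -429/16846 - 401661/22 = -1691597661/92653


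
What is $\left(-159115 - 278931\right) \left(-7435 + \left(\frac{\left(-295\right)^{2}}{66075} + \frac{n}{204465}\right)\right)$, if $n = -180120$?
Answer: $\frac{117327575579928448}{36026733} \approx 3.2567 \cdot 10^{9}$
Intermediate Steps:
$\left(-159115 - 278931\right) \left(-7435 + \left(\frac{\left(-295\right)^{2}}{66075} + \frac{n}{204465}\right)\right) = \left(-159115 - 278931\right) \left(-7435 - \left(\frac{12008}{13631} - \frac{\left(-295\right)^{2}}{66075}\right)\right) = - 438046 \left(-7435 + \left(87025 \cdot \frac{1}{66075} - \frac{12008}{13631}\right)\right) = - 438046 \left(-7435 + \left(\frac{3481}{2643} - \frac{12008}{13631}\right)\right) = - 438046 \left(-7435 + \frac{15712367}{36026733}\right) = \left(-438046\right) \left(- \frac{267843047488}{36026733}\right) = \frac{117327575579928448}{36026733}$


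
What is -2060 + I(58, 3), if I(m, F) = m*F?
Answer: -1886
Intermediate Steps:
I(m, F) = F*m
-2060 + I(58, 3) = -2060 + 3*58 = -2060 + 174 = -1886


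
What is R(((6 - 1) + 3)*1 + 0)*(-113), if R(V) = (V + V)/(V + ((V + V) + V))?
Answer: -113/2 ≈ -56.500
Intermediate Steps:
R(V) = ½ (R(V) = (2*V)/(V + (2*V + V)) = (2*V)/(V + 3*V) = (2*V)/((4*V)) = (2*V)*(1/(4*V)) = ½)
R(((6 - 1) + 3)*1 + 0)*(-113) = (½)*(-113) = -113/2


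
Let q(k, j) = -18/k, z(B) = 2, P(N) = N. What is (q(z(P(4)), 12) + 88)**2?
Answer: 6241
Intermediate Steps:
(q(z(P(4)), 12) + 88)**2 = (-18/2 + 88)**2 = (-18*1/2 + 88)**2 = (-9 + 88)**2 = 79**2 = 6241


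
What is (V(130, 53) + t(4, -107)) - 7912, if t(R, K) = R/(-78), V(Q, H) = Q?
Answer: -303500/39 ≈ -7782.1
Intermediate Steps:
t(R, K) = -R/78 (t(R, K) = R*(-1/78) = -R/78)
(V(130, 53) + t(4, -107)) - 7912 = (130 - 1/78*4) - 7912 = (130 - 2/39) - 7912 = 5068/39 - 7912 = -303500/39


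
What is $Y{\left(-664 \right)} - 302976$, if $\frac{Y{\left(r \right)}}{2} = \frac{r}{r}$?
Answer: $-302974$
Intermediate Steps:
$Y{\left(r \right)} = 2$ ($Y{\left(r \right)} = 2 \frac{r}{r} = 2 \cdot 1 = 2$)
$Y{\left(-664 \right)} - 302976 = 2 - 302976 = -302974$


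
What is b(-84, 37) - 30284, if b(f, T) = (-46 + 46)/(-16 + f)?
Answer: -30284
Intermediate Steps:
b(f, T) = 0 (b(f, T) = 0/(-16 + f) = 0)
b(-84, 37) - 30284 = 0 - 30284 = -30284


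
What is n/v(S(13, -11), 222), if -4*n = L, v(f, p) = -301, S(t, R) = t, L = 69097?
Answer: 9871/172 ≈ 57.390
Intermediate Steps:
n = -69097/4 (n = -¼*69097 = -69097/4 ≈ -17274.)
n/v(S(13, -11), 222) = -69097/4/(-301) = -69097/4*(-1/301) = 9871/172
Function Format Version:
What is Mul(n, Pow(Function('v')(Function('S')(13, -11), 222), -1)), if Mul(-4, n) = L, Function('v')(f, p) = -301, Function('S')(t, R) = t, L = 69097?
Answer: Rational(9871, 172) ≈ 57.390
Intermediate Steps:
n = Rational(-69097, 4) (n = Mul(Rational(-1, 4), 69097) = Rational(-69097, 4) ≈ -17274.)
Mul(n, Pow(Function('v')(Function('S')(13, -11), 222), -1)) = Mul(Rational(-69097, 4), Pow(-301, -1)) = Mul(Rational(-69097, 4), Rational(-1, 301)) = Rational(9871, 172)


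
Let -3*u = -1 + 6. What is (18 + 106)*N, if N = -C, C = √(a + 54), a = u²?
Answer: -124*√511/3 ≈ -934.35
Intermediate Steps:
u = -5/3 (u = -(-1 + 6)/3 = -⅓*5 = -5/3 ≈ -1.6667)
a = 25/9 (a = (-5/3)² = 25/9 ≈ 2.7778)
C = √511/3 (C = √(25/9 + 54) = √(511/9) = √511/3 ≈ 7.5351)
N = -√511/3 ≈ -7.5351
(18 + 106)*N = (18 + 106)*(-√511/3) = 124*(-√511/3) = -124*√511/3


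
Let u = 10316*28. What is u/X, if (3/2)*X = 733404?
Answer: 5158/8731 ≈ 0.59077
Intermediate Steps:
X = 488936 (X = (⅔)*733404 = 488936)
u = 288848
u/X = 288848/488936 = 288848*(1/488936) = 5158/8731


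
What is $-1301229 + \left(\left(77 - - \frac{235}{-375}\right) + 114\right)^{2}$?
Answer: $- \frac{7115551841}{5625} \approx -1.265 \cdot 10^{6}$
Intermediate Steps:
$-1301229 + \left(\left(77 - - \frac{235}{-375}\right) + 114\right)^{2} = -1301229 + \left(\left(77 - \left(-235\right) \left(- \frac{1}{375}\right)\right) + 114\right)^{2} = -1301229 + \left(\left(77 - \frac{47}{75}\right) + 114\right)^{2} = -1301229 + \left(\frac{5728}{75} + 114\right)^{2} = -1301229 + \left(\frac{14278}{75}\right)^{2} = -1301229 + \frac{203861284}{5625} = - \frac{7115551841}{5625}$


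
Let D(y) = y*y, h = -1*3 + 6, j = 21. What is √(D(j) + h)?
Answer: 2*√111 ≈ 21.071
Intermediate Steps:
h = 3 (h = -3 + 6 = 3)
D(y) = y²
√(D(j) + h) = √(21² + 3) = √(441 + 3) = √444 = 2*√111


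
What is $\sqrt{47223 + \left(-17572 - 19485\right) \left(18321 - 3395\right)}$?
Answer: $i \sqrt{553065559} \approx 23517.0 i$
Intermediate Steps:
$\sqrt{47223 + \left(-17572 - 19485\right) \left(18321 - 3395\right)} = \sqrt{47223 - 553112782} = \sqrt{-553065559} = i \sqrt{553065559}$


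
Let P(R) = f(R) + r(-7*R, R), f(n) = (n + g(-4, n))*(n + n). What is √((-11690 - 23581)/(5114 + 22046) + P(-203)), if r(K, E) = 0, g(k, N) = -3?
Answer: √15423610540310/13580 ≈ 289.20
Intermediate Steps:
f(n) = 2*n*(-3 + n) (f(n) = (n - 3)*(n + n) = (-3 + n)*(2*n) = 2*n*(-3 + n))
P(R) = 2*R*(-3 + R) (P(R) = 2*R*(-3 + R) + 0 = 2*R*(-3 + R))
√((-11690 - 23581)/(5114 + 22046) + P(-203)) = √((-11690 - 23581)/(5114 + 22046) + 2*(-203)*(-3 - 203)) = √(-35271/27160 + 2*(-203)*(-206)) = √(-35271*1/27160 + 83636) = √(-35271/27160 + 83636) = √(2271518489/27160) = √15423610540310/13580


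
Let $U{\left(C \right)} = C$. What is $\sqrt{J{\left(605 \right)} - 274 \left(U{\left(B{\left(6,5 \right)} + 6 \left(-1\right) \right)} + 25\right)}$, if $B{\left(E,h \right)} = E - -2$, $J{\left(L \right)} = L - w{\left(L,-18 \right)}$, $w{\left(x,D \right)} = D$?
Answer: $5 i \sqrt{271} \approx 82.31 i$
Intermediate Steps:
$J{\left(L \right)} = 18 + L$ ($J{\left(L \right)} = L - -18 = L + 18 = 18 + L$)
$B{\left(E,h \right)} = 2 + E$ ($B{\left(E,h \right)} = E + 2 = 2 + E$)
$\sqrt{J{\left(605 \right)} - 274 \left(U{\left(B{\left(6,5 \right)} + 6 \left(-1\right) \right)} + 25\right)} = \sqrt{\left(18 + 605\right) - 274 \left(\left(\left(2 + 6\right) + 6 \left(-1\right)\right) + 25\right)} = \sqrt{623 - 274 \left(\left(8 - 6\right) + 25\right)} = \sqrt{623 - 274 \left(2 + 25\right)} = \sqrt{623 - 7398} = \sqrt{-6775} = 5 i \sqrt{271}$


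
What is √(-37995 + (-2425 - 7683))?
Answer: I*√48103 ≈ 219.32*I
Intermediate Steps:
√(-37995 + (-2425 - 7683)) = √(-37995 - 10108) = √(-48103) = I*√48103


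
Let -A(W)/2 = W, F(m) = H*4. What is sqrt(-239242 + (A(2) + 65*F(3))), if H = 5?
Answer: I*sqrt(237946) ≈ 487.8*I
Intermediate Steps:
F(m) = 20 (F(m) = 5*4 = 20)
A(W) = -2*W
sqrt(-239242 + (A(2) + 65*F(3))) = sqrt(-239242 + (-2*2 + 65*20)) = sqrt(-239242 + (-4 + 1300)) = sqrt(-239242 + 1296) = sqrt(-237946) = I*sqrt(237946)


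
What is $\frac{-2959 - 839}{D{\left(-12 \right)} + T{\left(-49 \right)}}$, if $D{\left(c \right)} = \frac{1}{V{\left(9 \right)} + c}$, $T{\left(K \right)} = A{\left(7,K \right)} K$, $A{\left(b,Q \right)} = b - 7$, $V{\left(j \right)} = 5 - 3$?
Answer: $37980$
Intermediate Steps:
$V{\left(j \right)} = 2$ ($V{\left(j \right)} = 5 - 3 = 2$)
$A{\left(b,Q \right)} = -7 + b$ ($A{\left(b,Q \right)} = b - 7 = -7 + b$)
$T{\left(K \right)} = 0$ ($T{\left(K \right)} = \left(-7 + 7\right) K = 0 K = 0$)
$D{\left(c \right)} = \frac{1}{2 + c}$
$\frac{-2959 - 839}{D{\left(-12 \right)} + T{\left(-49 \right)}} = \frac{-2959 - 839}{\frac{1}{2 - 12} + 0} = - \frac{3798}{\frac{1}{-10} + 0} = - \frac{3798}{- \frac{1}{10} + 0} = - \frac{3798}{- \frac{1}{10}} = \left(-3798\right) \left(-10\right) = 37980$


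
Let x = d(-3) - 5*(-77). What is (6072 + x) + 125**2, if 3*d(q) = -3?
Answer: 22081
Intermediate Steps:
d(q) = -1 (d(q) = (1/3)*(-3) = -1)
x = 384 (x = -1 - 5*(-77) = -1 + 385 = 384)
(6072 + x) + 125**2 = (6072 + 384) + 125**2 = 6456 + 15625 = 22081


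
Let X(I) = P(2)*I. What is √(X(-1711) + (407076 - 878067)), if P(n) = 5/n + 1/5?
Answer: I*√47561070/10 ≈ 689.65*I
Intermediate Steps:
P(n) = ⅕ + 5/n (P(n) = 5/n + 1*(⅕) = 5/n + ⅕ = ⅕ + 5/n)
X(I) = 27*I/10 (X(I) = ((⅕)*(25 + 2)/2)*I = ((⅕)*(½)*27)*I = 27*I/10)
√(X(-1711) + (407076 - 878067)) = √((27/10)*(-1711) + (407076 - 878067)) = √(-46197/10 - 470991) = √(-4756107/10) = I*√47561070/10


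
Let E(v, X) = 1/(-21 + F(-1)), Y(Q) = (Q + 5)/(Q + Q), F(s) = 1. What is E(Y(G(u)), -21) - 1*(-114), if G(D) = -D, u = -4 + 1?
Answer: 2279/20 ≈ 113.95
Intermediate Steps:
u = -3
Y(Q) = (5 + Q)/(2*Q) (Y(Q) = (5 + Q)/((2*Q)) = (5 + Q)*(1/(2*Q)) = (5 + Q)/(2*Q))
E(v, X) = -1/20 (E(v, X) = 1/(-21 + 1) = 1/(-20) = -1/20)
E(Y(G(u)), -21) - 1*(-114) = -1/20 - 1*(-114) = -1/20 + 114 = 2279/20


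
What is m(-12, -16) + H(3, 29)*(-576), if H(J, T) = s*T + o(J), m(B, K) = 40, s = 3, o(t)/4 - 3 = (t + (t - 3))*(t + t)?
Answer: -98456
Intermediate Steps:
o(t) = 12 + 8*t*(-3 + 2*t) (o(t) = 12 + 4*((t + (t - 3))*(t + t)) = 12 + 4*((t + (-3 + t))*(2*t)) = 12 + 4*((-3 + 2*t)*(2*t)) = 12 + 4*(2*t*(-3 + 2*t)) = 12 + 8*t*(-3 + 2*t))
H(J, T) = 12 - 24*J + 3*T + 16*J² (H(J, T) = 3*T + (12 - 24*J + 16*J²) = 12 - 24*J + 3*T + 16*J²)
m(-12, -16) + H(3, 29)*(-576) = 40 + (12 - 24*3 + 3*29 + 16*3²)*(-576) = 40 + (12 - 72 + 87 + 16*9)*(-576) = 40 + (12 - 72 + 87 + 144)*(-576) = 40 + 171*(-576) = 40 - 98496 = -98456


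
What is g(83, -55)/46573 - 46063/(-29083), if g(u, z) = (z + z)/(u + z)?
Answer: 30032489821/18962755826 ≈ 1.5838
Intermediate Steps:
g(u, z) = 2*z/(u + z) (g(u, z) = (2*z)/(u + z) = 2*z/(u + z))
g(83, -55)/46573 - 46063/(-29083) = (2*(-55)/(83 - 55))/46573 - 46063/(-29083) = (2*(-55)/28)*(1/46573) - 46063*(-1/29083) = (2*(-55)*(1/28))*(1/46573) + 46063/29083 = -55/14*1/46573 + 46063/29083 = -55/652022 + 46063/29083 = 30032489821/18962755826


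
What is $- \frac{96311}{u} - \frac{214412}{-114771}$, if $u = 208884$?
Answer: $\frac{3748169603}{2663758396} \approx 1.4071$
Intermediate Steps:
$- \frac{96311}{u} - \frac{214412}{-114771} = - \frac{96311}{208884} - \frac{214412}{-114771} = \left(-96311\right) \frac{1}{208884} - - \frac{214412}{114771} = - \frac{96311}{208884} + \frac{214412}{114771} = \frac{3748169603}{2663758396}$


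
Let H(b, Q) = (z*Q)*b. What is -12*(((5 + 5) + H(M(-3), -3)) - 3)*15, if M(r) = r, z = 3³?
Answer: -45000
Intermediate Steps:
z = 27
H(b, Q) = 27*Q*b (H(b, Q) = (27*Q)*b = 27*Q*b)
-12*(((5 + 5) + H(M(-3), -3)) - 3)*15 = -12*(((5 + 5) + 27*(-3)*(-3)) - 3)*15 = -12*((10 + 243) - 3)*15 = -12*(253 - 3)*15 = -3000*15 = -45000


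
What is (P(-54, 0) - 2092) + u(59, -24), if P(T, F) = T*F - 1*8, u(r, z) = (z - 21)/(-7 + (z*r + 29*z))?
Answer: -4449855/2119 ≈ -2100.0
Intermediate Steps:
u(r, z) = (-21 + z)/(-7 + 29*z + r*z) (u(r, z) = (-21 + z)/(-7 + (r*z + 29*z)) = (-21 + z)/(-7 + (29*z + r*z)) = (-21 + z)/(-7 + 29*z + r*z))
P(T, F) = -8 + F*T (P(T, F) = F*T - 8 = -8 + F*T)
(P(-54, 0) - 2092) + u(59, -24) = ((-8 + 0*(-54)) - 2092) + (-21 - 24)/(-7 + 29*(-24) + 59*(-24)) = ((-8 + 0) - 2092) - 45/(-7 - 696 - 1416) = (-8 - 2092) - 45/(-2119) = -2100 - 1/2119*(-45) = -2100 + 45/2119 = -4449855/2119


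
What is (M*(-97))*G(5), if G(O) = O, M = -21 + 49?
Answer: -13580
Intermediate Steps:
M = 28
(M*(-97))*G(5) = (28*(-97))*5 = -2716*5 = -13580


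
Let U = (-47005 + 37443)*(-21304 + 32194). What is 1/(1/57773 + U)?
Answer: -57773/6015912889139 ≈ -9.6034e-9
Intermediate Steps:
U = -104130180 (U = -9562*10890 = -104130180)
1/(1/57773 + U) = 1/(1/57773 - 104130180) = 1/(-6015912889139/57773) = -57773/6015912889139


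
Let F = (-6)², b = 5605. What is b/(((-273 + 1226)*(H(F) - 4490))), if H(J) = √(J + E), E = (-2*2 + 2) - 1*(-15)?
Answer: -5605/4272299 ≈ -0.0013119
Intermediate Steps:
F = 36
E = 13 (E = (-4 + 2) + 15 = -2 + 15 = 13)
H(J) = √(13 + J) (H(J) = √(J + 13) = √(13 + J))
b/(((-273 + 1226)*(H(F) - 4490))) = 5605/(((-273 + 1226)*(√(13 + 36) - 4490))) = 5605/((953*(√49 - 4490))) = 5605/((953*(7 - 4490))) = 5605/((953*(-4483))) = 5605/(-4272299) = 5605*(-1/4272299) = -5605/4272299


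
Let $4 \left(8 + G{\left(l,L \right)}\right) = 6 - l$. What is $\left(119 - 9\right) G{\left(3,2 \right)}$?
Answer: $- \frac{1595}{2} \approx -797.5$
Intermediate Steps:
$G{\left(l,L \right)} = - \frac{13}{2} - \frac{l}{4}$ ($G{\left(l,L \right)} = -8 + \frac{6 - l}{4} = -8 - \left(- \frac{3}{2} + \frac{l}{4}\right) = - \frac{13}{2} - \frac{l}{4}$)
$\left(119 - 9\right) G{\left(3,2 \right)} = \left(119 - 9\right) \left(- \frac{13}{2} - \frac{3}{4}\right) = \left(119 + \left(-63 + 54\right)\right) \left(- \frac{13}{2} - \frac{3}{4}\right) = \left(119 - 9\right) \left(- \frac{29}{4}\right) = 110 \left(- \frac{29}{4}\right) = - \frac{1595}{2}$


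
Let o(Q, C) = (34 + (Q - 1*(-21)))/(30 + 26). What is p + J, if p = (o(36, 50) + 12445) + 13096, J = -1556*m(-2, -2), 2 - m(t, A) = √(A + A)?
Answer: 179445/8 + 3112*I ≈ 22431.0 + 3112.0*I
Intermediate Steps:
m(t, A) = 2 - √2*√A (m(t, A) = 2 - √(A + A) = 2 - √(2*A) = 2 - √2*√A)
o(Q, C) = 55/56 + Q/56 (o(Q, C) = (34 + (Q + 21))/56 = (34 + (21 + Q))*(1/56) = (55 + Q)*(1/56) = 55/56 + Q/56)
J = -3112 + 3112*I (J = -1556*(2 - √2*√(-2)) = -1556*(2 - √2*I*√2) = -1556*(2 - 2*I) = -3112 + 3112*I ≈ -3112.0 + 3112.0*I)
p = 204341/8 (p = ((55/56 + (1/56)*36) + 12445) + 13096 = ((55/56 + 9/14) + 12445) + 13096 = (13/8 + 12445) + 13096 = 99573/8 + 13096 = 204341/8 ≈ 25543.)
p + J = 204341/8 + (-3112 + 3112*I) = 179445/8 + 3112*I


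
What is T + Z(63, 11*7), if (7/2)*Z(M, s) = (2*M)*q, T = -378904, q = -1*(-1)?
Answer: -378868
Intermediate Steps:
q = 1
Z(M, s) = 4*M/7 (Z(M, s) = 2*((2*M)*1)/7 = 2*(2*M)/7 = 4*M/7)
T + Z(63, 11*7) = -378904 + (4/7)*63 = -378904 + 36 = -378868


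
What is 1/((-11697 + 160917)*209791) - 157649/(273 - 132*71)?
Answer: 548355999733231/31649368163220 ≈ 17.326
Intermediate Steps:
1/((-11697 + 160917)*209791) - 157649/(273 - 132*71) = (1/209791)/149220 - 157649/(273 - 9372) = (1/149220)*(1/209791) - 157649/(-9099) = 1/31305013020 - 157649*(-1/9099) = 1/31305013020 + 157649/9099 = 548355999733231/31649368163220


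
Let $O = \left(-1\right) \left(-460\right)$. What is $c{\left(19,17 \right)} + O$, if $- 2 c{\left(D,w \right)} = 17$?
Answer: $\frac{903}{2} \approx 451.5$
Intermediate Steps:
$c{\left(D,w \right)} = - \frac{17}{2}$ ($c{\left(D,w \right)} = \left(- \frac{1}{2}\right) 17 = - \frac{17}{2}$)
$O = 460$
$c{\left(19,17 \right)} + O = - \frac{17}{2} + 460 = \frac{903}{2}$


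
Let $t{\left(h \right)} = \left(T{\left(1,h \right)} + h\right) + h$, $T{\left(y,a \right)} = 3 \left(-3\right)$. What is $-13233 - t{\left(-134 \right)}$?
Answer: $-12956$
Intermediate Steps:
$T{\left(y,a \right)} = -9$
$t{\left(h \right)} = -9 + 2 h$ ($t{\left(h \right)} = \left(-9 + h\right) + h = -9 + 2 h$)
$-13233 - t{\left(-134 \right)} = -13233 - \left(-9 + 2 \left(-134\right)\right) = -13233 - \left(-9 - 268\right) = -13233 - -277 = -13233 + 277 = -12956$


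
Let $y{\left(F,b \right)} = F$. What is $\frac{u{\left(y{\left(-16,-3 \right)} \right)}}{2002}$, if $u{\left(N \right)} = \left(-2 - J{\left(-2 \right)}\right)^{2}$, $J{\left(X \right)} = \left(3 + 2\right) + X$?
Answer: $\frac{25}{2002} \approx 0.012488$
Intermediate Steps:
$J{\left(X \right)} = 5 + X$
$u{\left(N \right)} = 25$ ($u{\left(N \right)} = \left(-2 - \left(5 - 2\right)\right)^{2} = \left(-2 - 3\right)^{2} = \left(-5\right)^{2} = 25$)
$\frac{u{\left(y{\left(-16,-3 \right)} \right)}}{2002} = \frac{25}{2002}$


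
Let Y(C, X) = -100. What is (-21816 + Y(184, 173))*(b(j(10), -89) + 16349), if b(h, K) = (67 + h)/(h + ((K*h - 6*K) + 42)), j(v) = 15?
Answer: -33322110973/93 ≈ -3.5830e+8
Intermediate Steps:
b(h, K) = (67 + h)/(42 + h - 6*K + K*h) (b(h, K) = (67 + h)/(h + ((-6*K + K*h) + 42)) = (67 + h)/(h + (42 - 6*K + K*h)) = (67 + h)/(42 + h - 6*K + K*h))
(-21816 + Y(184, 173))*(b(j(10), -89) + 16349) = (-21816 - 100)*((67 + 15)/(42 + 15 - 6*(-89) - 89*15) + 16349) = -21916*(82/(42 + 15 + 534 - 1335) + 16349) = -21916*(82/(-744) + 16349) = -21916*(-1/744*82 + 16349) = -21916*(-41/372 + 16349) = -21916*6081787/372 = -33322110973/93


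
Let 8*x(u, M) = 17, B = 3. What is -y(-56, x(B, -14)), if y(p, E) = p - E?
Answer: 465/8 ≈ 58.125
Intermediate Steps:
x(u, M) = 17/8 (x(u, M) = (1/8)*17 = 17/8)
-y(-56, x(B, -14)) = -(-56 - 1*17/8) = -(-56 - 17/8) = -1*(-465/8) = 465/8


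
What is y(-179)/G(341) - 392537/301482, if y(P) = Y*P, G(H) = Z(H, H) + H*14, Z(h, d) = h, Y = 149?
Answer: -3349551059/514026810 ≈ -6.5163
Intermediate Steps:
G(H) = 15*H (G(H) = H + H*14 = H + 14*H = 15*H)
y(P) = 149*P
y(-179)/G(341) - 392537/301482 = (149*(-179))/((15*341)) - 392537/301482 = -26671/5115 - 392537*1/301482 = -26671*1/5115 - 392537/301482 = -26671/5115 - 392537/301482 = -3349551059/514026810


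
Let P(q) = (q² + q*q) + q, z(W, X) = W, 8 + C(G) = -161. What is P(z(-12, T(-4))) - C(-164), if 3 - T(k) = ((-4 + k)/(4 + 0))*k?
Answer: 445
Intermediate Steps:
T(k) = 3 - k*(-1 + k/4) (T(k) = 3 - (-4 + k)/(4 + 0)*k = 3 - (-4 + k)/4*k = 3 - (-4 + k)*(¼)*k = 3 - (-1 + k/4)*k = 3 - k*(-1 + k/4))
C(G) = -169 (C(G) = -8 - 161 = -169)
P(q) = q + 2*q² (P(q) = (q² + q²) + q = 2*q² + q = q + 2*q²)
P(z(-12, T(-4))) - C(-164) = -12*(1 + 2*(-12)) - 1*(-169) = -12*(1 - 24) + 169 = -12*(-23) + 169 = 276 + 169 = 445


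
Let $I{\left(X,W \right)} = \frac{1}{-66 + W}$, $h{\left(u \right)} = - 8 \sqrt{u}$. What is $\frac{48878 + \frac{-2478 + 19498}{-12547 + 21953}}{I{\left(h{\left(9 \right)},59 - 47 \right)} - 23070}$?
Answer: $- \frac{12413614176}{5858908043} \approx -2.1188$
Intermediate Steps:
$\frac{48878 + \frac{-2478 + 19498}{-12547 + 21953}}{I{\left(h{\left(9 \right)},59 - 47 \right)} - 23070} = \frac{48878 + \frac{-2478 + 19498}{-12547 + 21953}}{\frac{1}{-66 + \left(59 - 47\right)} - 23070} = \frac{48878 + \frac{17020}{9406}}{\frac{1}{-66 + 12} - 23070} = \frac{48878 + 17020 \cdot \frac{1}{9406}}{\frac{1}{-54} - 23070} = \frac{48878 + \frac{8510}{4703}}{- \frac{1}{54} - 23070} = \frac{229881744}{4703 \left(- \frac{1245781}{54}\right)} = \frac{229881744}{4703} \left(- \frac{54}{1245781}\right) = - \frac{12413614176}{5858908043}$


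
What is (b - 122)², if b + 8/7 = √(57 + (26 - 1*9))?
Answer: 746670/49 - 1724*√74/7 ≈ 13120.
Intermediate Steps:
b = -8/7 + √74 (b = -8/7 + √(57 + (26 - 1*9)) = -8/7 + √(57 + (26 - 9)) = -8/7 + √(57 + 17) = -8/7 + √74 ≈ 7.4595)
(b - 122)² = ((-8/7 + √74) - 122)² = (-862/7 + √74)²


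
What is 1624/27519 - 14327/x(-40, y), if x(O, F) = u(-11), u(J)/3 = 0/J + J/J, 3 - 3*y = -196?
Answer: -43806649/9173 ≈ -4775.6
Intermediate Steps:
y = 199/3 (y = 1 - ⅓*(-196) = 1 + 196/3 = 199/3 ≈ 66.333)
u(J) = 3 (u(J) = 3*(0/J + J/J) = 3*(0 + 1) = 3*1 = 3)
x(O, F) = 3
1624/27519 - 14327/x(-40, y) = 1624/27519 - 14327/3 = -43806649/9173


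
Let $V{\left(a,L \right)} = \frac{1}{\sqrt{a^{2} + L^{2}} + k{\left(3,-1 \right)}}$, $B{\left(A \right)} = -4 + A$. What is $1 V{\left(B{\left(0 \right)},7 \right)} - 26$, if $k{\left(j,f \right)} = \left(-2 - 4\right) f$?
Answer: $- \frac{760}{29} + \frac{\sqrt{65}}{29} \approx -25.929$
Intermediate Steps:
$k{\left(j,f \right)} = - 6 f$
$V{\left(a,L \right)} = \frac{1}{6 + \sqrt{L^{2} + a^{2}}}$ ($V{\left(a,L \right)} = \frac{1}{\sqrt{a^{2} + L^{2}} - -6} = \frac{1}{\sqrt{L^{2} + a^{2}} + 6} = \frac{1}{6 + \sqrt{L^{2} + a^{2}}}$)
$1 V{\left(B{\left(0 \right)},7 \right)} - 26 = 1 \frac{1}{6 + \sqrt{7^{2} + \left(-4 + 0\right)^{2}}} - 26 = 1 \frac{1}{6 + \sqrt{49 + \left(-4\right)^{2}}} - 26 = 1 \frac{1}{6 + \sqrt{49 + 16}} - 26 = 1 \frac{1}{6 + \sqrt{65}} - 26 = \frac{1}{6 + \sqrt{65}} - 26 = -26 + \frac{1}{6 + \sqrt{65}}$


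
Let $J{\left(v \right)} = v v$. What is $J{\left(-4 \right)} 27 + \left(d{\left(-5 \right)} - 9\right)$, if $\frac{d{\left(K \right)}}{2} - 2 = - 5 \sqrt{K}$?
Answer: $427 - 10 i \sqrt{5} \approx 427.0 - 22.361 i$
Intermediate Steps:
$J{\left(v \right)} = v^{2}$
$d{\left(K \right)} = 4 - 10 \sqrt{K}$ ($d{\left(K \right)} = 4 + 2 \left(- 5 \sqrt{K}\right) = 4 - 10 \sqrt{K}$)
$J{\left(-4 \right)} 27 + \left(d{\left(-5 \right)} - 9\right) = \left(-4\right)^{2} \cdot 27 + \left(\left(4 - 10 \sqrt{-5}\right) - 9\right) = 16 \cdot 27 - \left(5 + 10 i \sqrt{5}\right) = 432 - \left(5 + 10 i \sqrt{5}\right) = 427 - 10 i \sqrt{5}$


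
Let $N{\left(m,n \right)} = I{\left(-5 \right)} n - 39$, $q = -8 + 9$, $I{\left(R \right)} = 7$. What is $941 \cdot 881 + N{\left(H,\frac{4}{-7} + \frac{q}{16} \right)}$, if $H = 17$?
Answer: $\frac{13263655}{16} \approx 8.2898 \cdot 10^{5}$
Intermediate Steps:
$q = 1$
$N{\left(m,n \right)} = -39 + 7 n$ ($N{\left(m,n \right)} = 7 n - 39 = -39 + 7 n$)
$941 \cdot 881 + N{\left(H,\frac{4}{-7} + \frac{q}{16} \right)} = 941 \cdot 881 - \left(39 - 7 \left(\frac{4}{-7} + 1 \cdot \frac{1}{16}\right)\right) = 829021 - \left(39 - 7 \left(4 \left(- \frac{1}{7}\right) + 1 \cdot \frac{1}{16}\right)\right) = 829021 - \left(39 - 7 \left(- \frac{4}{7} + \frac{1}{16}\right)\right) = 829021 + \left(-39 + 7 \left(- \frac{57}{112}\right)\right) = 829021 - \frac{681}{16} = \frac{13263655}{16}$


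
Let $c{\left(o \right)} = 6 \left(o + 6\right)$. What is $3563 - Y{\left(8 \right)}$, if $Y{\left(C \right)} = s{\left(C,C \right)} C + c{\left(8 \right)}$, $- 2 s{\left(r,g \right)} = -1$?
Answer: $3475$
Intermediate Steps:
$c{\left(o \right)} = 36 + 6 o$ ($c{\left(o \right)} = 6 \left(6 + o\right) = 36 + 6 o$)
$s{\left(r,g \right)} = \frac{1}{2}$ ($s{\left(r,g \right)} = \left(- \frac{1}{2}\right) \left(-1\right) = \frac{1}{2}$)
$Y{\left(C \right)} = 84 + \frac{C}{2}$ ($Y{\left(C \right)} = \frac{C}{2} + \left(36 + 6 \cdot 8\right) = \frac{C}{2} + \left(36 + 48\right) = \frac{C}{2} + 84 = 84 + \frac{C}{2}$)
$3563 - Y{\left(8 \right)} = 3563 - \left(84 + \frac{1}{2} \cdot 8\right) = 3563 - \left(84 + 4\right) = 3563 - 88 = 3475$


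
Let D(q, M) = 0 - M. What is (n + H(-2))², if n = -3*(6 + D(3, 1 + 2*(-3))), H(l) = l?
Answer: 1225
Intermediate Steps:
D(q, M) = -M
n = -33 (n = -3*(6 - (1 + 2*(-3))) = -3*(6 - (1 - 6)) = -3*(6 - 1*(-5)) = -3*(6 + 5) = -3*11 = -33)
(n + H(-2))² = (-33 - 2)² = (-35)² = 1225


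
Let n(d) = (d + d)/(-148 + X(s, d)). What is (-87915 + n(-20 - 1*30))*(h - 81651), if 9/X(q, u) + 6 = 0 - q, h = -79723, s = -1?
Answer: 10626128525290/749 ≈ 1.4187e+10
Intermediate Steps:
X(q, u) = 9/(-6 - q) (X(q, u) = 9/(-6 + (0 - q)) = 9/(-6 - q))
n(d) = -10*d/749 (n(d) = (d + d)/(-148 - 9/(6 - 1)) = (2*d)/(-148 - 9/5) = (2*d)/(-749/5) = (2*d)*(-5/749) = -10*d/749)
(-87915 + n(-20 - 1*30))*(h - 81651) = (-87915 - 10*(-20 - 1*30)/749)*(-79723 - 81651) = (-87915 - 10*(-20 - 30)/749)*(-161374) = (-87915 - 10/749*(-50))*(-161374) = (-87915 + 500/749)*(-161374) = -65847835/749*(-161374) = 10626128525290/749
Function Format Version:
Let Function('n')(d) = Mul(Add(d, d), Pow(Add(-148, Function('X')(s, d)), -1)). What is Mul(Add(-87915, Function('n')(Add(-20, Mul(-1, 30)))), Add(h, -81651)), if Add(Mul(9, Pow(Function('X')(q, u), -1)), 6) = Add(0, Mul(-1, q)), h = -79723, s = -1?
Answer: Rational(10626128525290, 749) ≈ 1.4187e+10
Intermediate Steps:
Function('X')(q, u) = Mul(9, Pow(Add(-6, Mul(-1, q)), -1)) (Function('X')(q, u) = Mul(9, Pow(Add(-6, Add(0, Mul(-1, q))), -1)) = Mul(9, Pow(Add(-6, Mul(-1, q)), -1)))
Function('n')(d) = Mul(Rational(-10, 749), d) (Function('n')(d) = Mul(Add(d, d), Pow(Add(-148, Mul(-9, Pow(Add(6, -1), -1))), -1)) = Mul(Mul(2, d), Pow(Add(-148, Mul(-9, Pow(5, -1))), -1)) = Mul(Mul(2, d), Pow(Add(-148, Mul(-9, Rational(1, 5))), -1)) = Mul(Mul(2, d), Pow(Add(-148, Rational(-9, 5)), -1)) = Mul(Mul(2, d), Pow(Rational(-749, 5), -1)) = Mul(Mul(2, d), Rational(-5, 749)) = Mul(Rational(-10, 749), d))
Mul(Add(-87915, Function('n')(Add(-20, Mul(-1, 30)))), Add(h, -81651)) = Mul(Add(-87915, Mul(Rational(-10, 749), Add(-20, Mul(-1, 30)))), Add(-79723, -81651)) = Mul(Add(-87915, Mul(Rational(-10, 749), Add(-20, -30))), -161374) = Mul(Add(-87915, Mul(Rational(-10, 749), -50)), -161374) = Mul(Add(-87915, Rational(500, 749)), -161374) = Mul(Rational(-65847835, 749), -161374) = Rational(10626128525290, 749)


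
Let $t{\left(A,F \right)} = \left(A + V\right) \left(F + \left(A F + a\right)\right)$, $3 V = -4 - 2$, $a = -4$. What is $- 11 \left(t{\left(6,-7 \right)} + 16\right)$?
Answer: $2156$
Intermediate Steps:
$V = -2$ ($V = \frac{-4 - 2}{3} = \frac{1}{3} \left(-6\right) = -2$)
$t{\left(A,F \right)} = \left(-2 + A\right) \left(-4 + F + A F\right)$ ($t{\left(A,F \right)} = \left(A - 2\right) \left(F + \left(A F - 4\right)\right) = \left(-2 + A\right) \left(F + \left(-4 + A F\right)\right) = \left(-2 + A\right) \left(-4 + F + A F\right)$)
$- 11 \left(t{\left(6,-7 \right)} + 16\right) = - 11 \left(\left(8 - 24 - -14 - 7 \cdot 6^{2} - 6 \left(-7\right)\right) + 16\right) = - 11 \left(\left(8 - 24 + 14 - 252 + 42\right) + 16\right) = - 11 \left(-212 + 16\right) = \left(-11\right) \left(-196\right) = 2156$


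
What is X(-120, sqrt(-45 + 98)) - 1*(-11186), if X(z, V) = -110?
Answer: 11076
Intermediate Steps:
X(-120, sqrt(-45 + 98)) - 1*(-11186) = -110 - 1*(-11186) = -110 + 11186 = 11076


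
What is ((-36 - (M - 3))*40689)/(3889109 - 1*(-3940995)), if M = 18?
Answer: -2075139/7830104 ≈ -0.26502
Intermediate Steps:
((-36 - (M - 3))*40689)/(3889109 - 1*(-3940995)) = ((-36 - (18 - 3))*40689)/(3889109 - 1*(-3940995)) = ((-36 - 1*15)*40689)/(3889109 + 3940995) = ((-36 - 15)*40689)/7830104 = -51*40689*(1/7830104) = -2075139*1/7830104 = -2075139/7830104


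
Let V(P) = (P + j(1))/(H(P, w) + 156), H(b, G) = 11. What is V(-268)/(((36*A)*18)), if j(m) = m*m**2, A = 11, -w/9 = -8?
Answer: -89/396792 ≈ -0.00022430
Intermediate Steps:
w = 72 (w = -9*(-8) = 72)
j(m) = m**3
V(P) = 1/167 + P/167 (V(P) = (P + 1**3)/(11 + 156) = (P + 1)/167 = (1 + P)*(1/167) = 1/167 + P/167)
V(-268)/(((36*A)*18)) = (1/167 + (1/167)*(-268))/(((36*11)*18)) = (1/167 - 268/167)/((396*18)) = -267/167/7128 = -267/167*1/7128 = -89/396792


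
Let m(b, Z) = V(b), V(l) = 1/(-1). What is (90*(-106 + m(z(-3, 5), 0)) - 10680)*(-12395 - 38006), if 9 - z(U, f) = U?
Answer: 1023644310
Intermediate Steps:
V(l) = -1
z(U, f) = 9 - U
m(b, Z) = -1
(90*(-106 + m(z(-3, 5), 0)) - 10680)*(-12395 - 38006) = (90*(-106 - 1) - 10680)*(-12395 - 38006) = (90*(-107) - 10680)*(-50401) = (-9630 - 10680)*(-50401) = -20310*(-50401) = 1023644310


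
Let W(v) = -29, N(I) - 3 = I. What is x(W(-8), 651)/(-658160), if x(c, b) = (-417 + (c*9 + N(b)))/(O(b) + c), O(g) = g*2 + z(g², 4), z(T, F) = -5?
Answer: 3/104318360 ≈ 2.8758e-8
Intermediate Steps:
N(I) = 3 + I
O(g) = -5 + 2*g (O(g) = g*2 - 5 = 2*g - 5 = -5 + 2*g)
x(c, b) = (-414 + b + 9*c)/(-5 + c + 2*b) (x(c, b) = (-417 + (c*9 + (3 + b)))/((-5 + 2*b) + c) = (-417 + (9*c + (3 + b)))/(-5 + c + 2*b) = (-417 + (3 + b + 9*c))/(-5 + c + 2*b) = (-414 + b + 9*c)/(-5 + c + 2*b))
x(W(-8), 651)/(-658160) = ((-414 + 651 + 9*(-29))/(-5 - 29 + 2*651))/(-658160) = ((-414 + 651 - 261)/(-5 - 29 + 1302))*(-1/658160) = (-24/1268)*(-1/658160) = ((1/1268)*(-24))*(-1/658160) = -6/317*(-1/658160) = 3/104318360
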